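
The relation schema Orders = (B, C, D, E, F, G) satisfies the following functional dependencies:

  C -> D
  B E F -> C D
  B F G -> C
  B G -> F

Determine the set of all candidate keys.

{B, E, G}

Attributes B, E, G never appear on any right-hand side, so every candidate key must contain {B, E, G}.
{B, E, G}⁺ = {B, C, D, E, F, G}, which is all of the schema, so {B, E, G} is the only candidate key.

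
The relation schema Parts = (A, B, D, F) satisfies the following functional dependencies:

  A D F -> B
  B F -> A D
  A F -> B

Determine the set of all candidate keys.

AF, BF

{A, F}⁺: AF→B adds B; BF→AD adds D → {A, B, D, F}.
{B, F}⁺: BF→AD adds A, D → {A, B, D, F}.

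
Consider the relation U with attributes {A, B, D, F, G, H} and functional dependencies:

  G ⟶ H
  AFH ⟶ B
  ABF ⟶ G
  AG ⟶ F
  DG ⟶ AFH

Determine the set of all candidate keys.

DG, ABDF, ADFH

Attribute D never appears on the right-hand side of any dependency, so D must belong to every candidate key.
{D}⁺ = {D}, which is not all of the schema, so we must add further attributes.
{D, G}⁺: G→H adds H; DG→AFH adds A, F; AFH→B adds B → {A, B, D, F, G, H}. Minimal: {G}⁺ = {G, H}; {D}⁺ = {D} — none reach the full schema.
{A, B, D, F}⁺: ABF→G adds G; DG→AFH adds H → {A, B, D, F, G, H}. Minimal: {B, D, F}⁺ = {B, D, F}; {A, D, F}⁺ = {A, D, F}; {A, B, F}⁺ = {A, B, F, G, H}; … — none reach the full schema.
{A, D, F, H}⁺: AFH→B adds B; ABF→G adds G → {A, B, D, F, G, H}. Minimal: {D, F, H}⁺ = {D, F, H}; {A, F, H}⁺ = {A, B, F, G, H}; {A, D, H}⁺ = {A, D, H}; … — none reach the full schema.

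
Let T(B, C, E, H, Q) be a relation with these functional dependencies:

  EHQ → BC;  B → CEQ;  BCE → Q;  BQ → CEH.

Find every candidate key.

{B}⁺: B→CEQ adds C, E, Q; BQ→CEH adds H → {B, C, E, H, Q}.
{E, H, Q}⁺: EHQ→BC adds B, C → {B, C, E, H, Q}. Minimal: {H, Q}⁺ = {H, Q}; {E, Q}⁺ = {E, Q}; {E, H}⁺ = {E, H} — none reach the full schema.
Any other superkey contains one of these as a subset, so there are no further candidate keys.

{B}, {E, H, Q}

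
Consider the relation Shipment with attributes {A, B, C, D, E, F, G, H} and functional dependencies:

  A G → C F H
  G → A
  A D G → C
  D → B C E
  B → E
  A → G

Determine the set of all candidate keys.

{A, D}⁺: D→BCE adds B, C, E; A→G adds G; AG→CFH adds F, H → {A, B, C, D, E, F, G, H}. Minimal: {D}⁺ = {B, C, D, E}; {A}⁺ = {A, C, F, G, H} — none reach the full schema.
{D, G}⁺: G→A adds A; ADG→C adds C; D→BCE adds B, E; AG→CFH adds F, H → {A, B, C, D, E, F, G, H}. Minimal: {G}⁺ = {A, C, F, G, H}; {D}⁺ = {B, C, D, E} — none reach the full schema.
Any other superkey contains one of these as a subset, so there are no further candidate keys.

{A, D}; {D, G}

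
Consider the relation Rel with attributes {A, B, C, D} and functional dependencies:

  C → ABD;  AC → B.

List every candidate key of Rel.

{C}

Attribute C never appears on the right-hand side of any dependency, so C must belong to every candidate key.
{C}⁺ = {A, B, C, D}, which is all of the schema, so {C} is the only candidate key.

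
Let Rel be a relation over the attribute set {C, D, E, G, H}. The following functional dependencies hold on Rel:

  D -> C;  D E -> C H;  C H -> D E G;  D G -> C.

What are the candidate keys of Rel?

{C, H}; {D, E}; {D, H}

{C, H}⁺: CH→DEG adds D, E, G → {C, D, E, G, H}.
{D, E}⁺: D→C adds C; DE→CH adds H; CH→DEG adds G → {C, D, E, G, H}.
{D, H}⁺: D→C adds C; CH→DEG adds E, G → {C, D, E, G, H}.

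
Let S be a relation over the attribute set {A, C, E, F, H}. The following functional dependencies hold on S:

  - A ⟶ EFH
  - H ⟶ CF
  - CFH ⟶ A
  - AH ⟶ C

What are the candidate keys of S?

A, H

{A}⁺: A→EFH adds E, F, H; H→CF adds C → {A, C, E, F, H}.
{H}⁺: H→CF adds C, F; CFH→A adds A; A→EFH adds E → {A, C, E, F, H}.
Any other superkey contains one of these as a subset, so there are no further candidate keys.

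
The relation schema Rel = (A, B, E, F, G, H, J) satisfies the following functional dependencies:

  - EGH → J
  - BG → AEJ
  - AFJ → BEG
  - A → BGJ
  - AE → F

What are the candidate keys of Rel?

Attribute H never appears on the right-hand side of any dependency, so H must belong to every candidate key.
{H}⁺ = {H}, which is not all of the schema, so we must add further attributes.
{A, H}⁺: A→BGJ adds B, G, J; BG→AEJ adds E; AE→F adds F → {A, B, E, F, G, H, J}.
{B, G, H}⁺: BG→AEJ adds A, E, J; AE→F adds F → {A, B, E, F, G, H, J}.
Any other superkey contains one of these as a subset, so there are no further candidate keys.

{A, H}, {B, G, H}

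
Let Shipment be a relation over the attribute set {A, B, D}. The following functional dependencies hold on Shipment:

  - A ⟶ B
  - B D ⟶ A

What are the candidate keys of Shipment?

Attribute D never appears on the right-hand side of any dependency, so D must belong to every candidate key.
{D}⁺ = {D}, which is not all of the schema, so we must add further attributes.
{A, D}⁺: A→B adds B → {A, B, D}.
{B, D}⁺: BD→A adds A → {A, B, D}.

(A, D); (B, D)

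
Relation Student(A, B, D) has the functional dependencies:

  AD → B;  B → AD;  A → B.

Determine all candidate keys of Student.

{A}; {B}

{A}⁺: A→B adds B; B→AD adds D → {A, B, D}.
{B}⁺: B→AD adds A, D → {A, B, D}.
Any other superkey contains one of these as a subset, so there are no further candidate keys.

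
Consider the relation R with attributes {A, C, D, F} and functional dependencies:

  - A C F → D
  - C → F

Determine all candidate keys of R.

{A, C}

Attributes A, C never appear on any right-hand side, so every candidate key must contain {A, C}.
{A, C}⁺ = {A, C, D, F}, which is all of the schema, so {A, C} is the only candidate key.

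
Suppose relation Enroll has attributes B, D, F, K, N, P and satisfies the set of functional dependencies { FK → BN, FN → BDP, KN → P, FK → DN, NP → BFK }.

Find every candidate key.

{F, K}, {F, N}, {K, N}, {N, P}

{F, K}⁺: FK→BN adds B, N; FN→BDP adds D, P → {B, D, F, K, N, P}. Minimal: {K}⁺ = {K}; {F}⁺ = {F} — none reach the full schema.
{F, N}⁺: FN→BDP adds B, D, P; NP→BFK adds K → {B, D, F, K, N, P}. Minimal: {N}⁺ = {N}; {F}⁺ = {F} — none reach the full schema.
{K, N}⁺: KN→P adds P; NP→BFK adds B, F; FN→BDP adds D → {B, D, F, K, N, P}. Minimal: {N}⁺ = {N}; {K}⁺ = {K} — none reach the full schema.
{N, P}⁺: NP→BFK adds B, F, K; FN→BDP adds D → {B, D, F, K, N, P}. Minimal: {P}⁺ = {P}; {N}⁺ = {N} — none reach the full schema.
Any other superkey contains one of these as a subset, so there are no further candidate keys.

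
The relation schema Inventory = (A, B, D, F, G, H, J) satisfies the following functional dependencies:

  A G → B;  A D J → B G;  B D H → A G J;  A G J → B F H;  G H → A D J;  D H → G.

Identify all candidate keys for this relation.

{D, H}⁺: DH→G adds G; GH→ADJ adds A, J; AG→B adds B; AGJ→BFH adds F → {A, B, D, F, G, H, J}. Minimal: {H}⁺ = {H}; {D}⁺ = {D} — none reach the full schema.
{G, H}⁺: GH→ADJ adds A, D, J; AG→B adds B; AGJ→BFH adds F → {A, B, D, F, G, H, J}. Minimal: {H}⁺ = {H}; {G}⁺ = {G} — none reach the full schema.
{A, D, J}⁺: ADJ→BG adds B, G; AGJ→BFH adds F, H → {A, B, D, F, G, H, J}. Minimal: {D, J}⁺ = {D, J}; {A, J}⁺ = {A, J}; {A, D}⁺ = {A, D} — none reach the full schema.
{A, G, J}⁺: AG→B adds B; AGJ→BFH adds F, H; GH→ADJ adds D → {A, B, D, F, G, H, J}. Minimal: {G, J}⁺ = {G, J}; {A, J}⁺ = {A, J}; {A, G}⁺ = {A, B, G} — none reach the full schema.

(D, H); (G, H); (A, D, J); (A, G, J)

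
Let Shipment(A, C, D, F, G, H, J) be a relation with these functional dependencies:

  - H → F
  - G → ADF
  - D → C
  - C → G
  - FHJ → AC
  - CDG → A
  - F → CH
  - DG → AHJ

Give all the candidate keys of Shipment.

(C), (D), (F), (G), (H)

{C}⁺: C→G adds G; G→ADF adds A, D, F; F→CH adds H; DG→AHJ adds J → {A, C, D, F, G, H, J}.
{D}⁺: D→C adds C; C→G adds G; CDG→A adds A; DG→AHJ adds H, J; H→F adds F → {A, C, D, F, G, H, J}.
{F}⁺: F→CH adds C, H; C→G adds G; G→ADF adds A, D; DG→AHJ adds J → {A, C, D, F, G, H, J}.
{G}⁺: G→ADF adds A, D, F; D→C adds C; F→CH adds H; DG→AHJ adds J → {A, C, D, F, G, H, J}.
{H}⁺: H→F adds F; F→CH adds C; C→G adds G; G→ADF adds A, D; DG→AHJ adds J → {A, C, D, F, G, H, J}.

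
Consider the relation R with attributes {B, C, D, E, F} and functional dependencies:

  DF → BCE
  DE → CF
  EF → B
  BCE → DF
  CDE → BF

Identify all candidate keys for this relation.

{D, E}, {D, F}, {B, C, E}, {C, E, F}

{D, E}⁺: DE→CF adds C, F; EF→B adds B → {B, C, D, E, F}. Minimal: {E}⁺ = {E}; {D}⁺ = {D} — none reach the full schema.
{D, F}⁺: DF→BCE adds B, C, E → {B, C, D, E, F}. Minimal: {F}⁺ = {F}; {D}⁺ = {D} — none reach the full schema.
{B, C, E}⁺: BCE→DF adds D, F → {B, C, D, E, F}. Minimal: {C, E}⁺ = {C, E}; {B, E}⁺ = {B, E}; {B, C}⁺ = {B, C} — none reach the full schema.
{C, E, F}⁺: EF→B adds B; BCE→DF adds D → {B, C, D, E, F}. Minimal: {E, F}⁺ = {B, E, F}; {C, F}⁺ = {C, F}; {C, E}⁺ = {C, E} — none reach the full schema.
Any other superkey contains one of these as a subset, so there are no further candidate keys.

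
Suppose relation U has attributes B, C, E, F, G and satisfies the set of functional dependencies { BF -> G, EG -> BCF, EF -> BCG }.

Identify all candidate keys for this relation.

Attribute E never appears on the right-hand side of any dependency, so E must belong to every candidate key.
{E}⁺ = {E}, which is not all of the schema, so we must add further attributes.
{E, F}⁺: EF→BCG adds B, C, G → {B, C, E, F, G}. Minimal: {F}⁺ = {F}; {E}⁺ = {E} — none reach the full schema.
{E, G}⁺: EG→BCF adds B, C, F → {B, C, E, F, G}. Minimal: {G}⁺ = {G}; {E}⁺ = {E} — none reach the full schema.
Any other superkey contains one of these as a subset, so there are no further candidate keys.

{E, F}; {E, G}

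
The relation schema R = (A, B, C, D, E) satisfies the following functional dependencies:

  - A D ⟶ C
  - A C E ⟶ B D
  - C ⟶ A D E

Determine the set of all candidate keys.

{C}⁺: C→ADE adds A, D, E; ACE→BD adds B → {A, B, C, D, E}.
{A, D}⁺: AD→C adds C; C→ADE adds E; ACE→BD adds B → {A, B, C, D, E}. Minimal: {D}⁺ = {D}; {A}⁺ = {A} — none reach the full schema.
Any other superkey contains one of these as a subset, so there are no further candidate keys.

(C), (A, D)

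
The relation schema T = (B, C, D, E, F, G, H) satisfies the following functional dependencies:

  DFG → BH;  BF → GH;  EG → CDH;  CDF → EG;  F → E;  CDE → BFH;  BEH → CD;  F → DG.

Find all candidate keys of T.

F, EG, BEH, CDE

{F}⁺: F→E adds E; F→DG adds D, G; DFG→BH adds B, H; EG→CDH adds C → {B, C, D, E, F, G, H}.
{E, G}⁺: EG→CDH adds C, D, H; CDE→BFH adds B, F → {B, C, D, E, F, G, H}. Minimal: {G}⁺ = {G}; {E}⁺ = {E} — none reach the full schema.
{B, E, H}⁺: BEH→CD adds C, D; CDE→BFH adds F; F→DG adds G → {B, C, D, E, F, G, H}. Minimal: {E, H}⁺ = {E, H}; {B, H}⁺ = {B, H}; {B, E}⁺ = {B, E} — none reach the full schema.
{C, D, E}⁺: CDE→BFH adds B, F, H; F→DG adds G → {B, C, D, E, F, G, H}. Minimal: {D, E}⁺ = {D, E}; {C, E}⁺ = {C, E}; {C, D}⁺ = {C, D} — none reach the full schema.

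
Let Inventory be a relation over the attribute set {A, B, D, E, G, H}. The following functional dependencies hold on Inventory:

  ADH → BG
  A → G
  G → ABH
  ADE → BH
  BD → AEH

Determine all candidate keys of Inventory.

{A, D}⁺: A→G adds G; G→ABH adds B, H; BD→AEH adds E → {A, B, D, E, G, H}. Minimal: {D}⁺ = {D}; {A}⁺ = {A, B, G, H} — none reach the full schema.
{B, D}⁺: BD→AEH adds A, E, H; ADH→BG adds G → {A, B, D, E, G, H}. Minimal: {D}⁺ = {D}; {B}⁺ = {B} — none reach the full schema.
{D, G}⁺: G→ABH adds A, B, H; BD→AEH adds E → {A, B, D, E, G, H}. Minimal: {G}⁺ = {A, B, G, H}; {D}⁺ = {D} — none reach the full schema.

{A, D}; {B, D}; {D, G}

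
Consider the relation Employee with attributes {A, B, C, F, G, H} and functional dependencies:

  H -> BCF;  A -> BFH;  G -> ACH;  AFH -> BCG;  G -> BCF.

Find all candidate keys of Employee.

A; G

{A}⁺: A→BFH adds B, F, H; AFH→BCG adds C, G → {A, B, C, F, G, H}.
{G}⁺: G→ACH adds A, C, H; G→BCF adds B, F → {A, B, C, F, G, H}.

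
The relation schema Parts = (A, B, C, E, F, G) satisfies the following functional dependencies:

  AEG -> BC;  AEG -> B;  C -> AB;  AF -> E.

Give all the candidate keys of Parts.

(A, F, G); (C, F, G)

Attributes F, G never appear on any right-hand side, so every candidate key must contain {F, G}.
{F, G}⁺ = {F, G}, which is not all of the schema, so we must add further attributes.
{A, F, G}⁺: AF→E adds E; AEG→BC adds B, C → {A, B, C, E, F, G}. Minimal: {F, G}⁺ = {F, G}; {A, G}⁺ = {A, G}; {A, F}⁺ = {A, E, F} — none reach the full schema.
{C, F, G}⁺: C→AB adds A, B; AF→E adds E → {A, B, C, E, F, G}. Minimal: {F, G}⁺ = {F, G}; {C, G}⁺ = {A, B, C, G}; {C, F}⁺ = {A, B, C, E, F} — none reach the full schema.
Any other superkey contains one of these as a subset, so there are no further candidate keys.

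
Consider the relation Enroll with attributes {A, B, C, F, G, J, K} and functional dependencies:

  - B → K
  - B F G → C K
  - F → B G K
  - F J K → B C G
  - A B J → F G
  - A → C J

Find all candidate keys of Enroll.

{A, B}, {A, F}

Attribute A never appears on the right-hand side of any dependency, so A must belong to every candidate key.
{A}⁺ = {A, C, J}, which is not all of the schema, so we must add further attributes.
{A, B}⁺: B→K adds K; A→CJ adds C, J; ABJ→FG adds F, G → {A, B, C, F, G, J, K}. Minimal: {B}⁺ = {B, K}; {A}⁺ = {A, C, J} — none reach the full schema.
{A, F}⁺: F→BGK adds B, G, K; A→CJ adds C, J → {A, B, C, F, G, J, K}. Minimal: {F}⁺ = {B, C, F, G, K}; {A}⁺ = {A, C, J} — none reach the full schema.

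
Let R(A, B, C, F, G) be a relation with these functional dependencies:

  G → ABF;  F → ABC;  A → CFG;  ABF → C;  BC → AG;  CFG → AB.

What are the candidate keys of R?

(A), (F), (G), (B, C)

{A}⁺: A→CFG adds C, F, G; CFG→AB adds B → {A, B, C, F, G}.
{F}⁺: F→ABC adds A, B, C; A→CFG adds G → {A, B, C, F, G}.
{G}⁺: G→ABF adds A, B, F; F→ABC adds C → {A, B, C, F, G}.
{B, C}⁺: BC→AG adds A, G; G→ABF adds F → {A, B, C, F, G}. Minimal: {C}⁺ = {C}; {B}⁺ = {B} — none reach the full schema.
Any other superkey contains one of these as a subset, so there are no further candidate keys.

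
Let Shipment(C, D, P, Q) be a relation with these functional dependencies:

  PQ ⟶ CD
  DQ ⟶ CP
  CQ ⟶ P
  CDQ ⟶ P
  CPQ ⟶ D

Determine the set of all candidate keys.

Attribute Q never appears on the right-hand side of any dependency, so Q must belong to every candidate key.
{Q}⁺ = {Q}, which is not all of the schema, so we must add further attributes.
{C, Q}⁺: CQ→P adds P; CPQ→D adds D → {C, D, P, Q}.
{D, Q}⁺: DQ→CP adds C, P → {C, D, P, Q}.
{P, Q}⁺: PQ→CD adds C, D → {C, D, P, Q}.
Any other superkey contains one of these as a subset, so there are no further candidate keys.

{C, Q}; {D, Q}; {P, Q}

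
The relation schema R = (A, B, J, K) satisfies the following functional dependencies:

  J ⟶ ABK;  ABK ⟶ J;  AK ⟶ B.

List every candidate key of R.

{J}⁺: J→ABK adds A, B, K → {A, B, J, K}.
{A, K}⁺: AK→B adds B; ABK→J adds J → {A, B, J, K}. Minimal: {K}⁺ = {K}; {A}⁺ = {A} — none reach the full schema.
Any other superkey contains one of these as a subset, so there are no further candidate keys.

{J}, {A, K}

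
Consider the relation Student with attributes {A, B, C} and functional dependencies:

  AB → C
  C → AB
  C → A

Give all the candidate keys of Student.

(C), (A, B)

{C}⁺: C→AB adds A, B → {A, B, C}.
{A, B}⁺: AB→C adds C → {A, B, C}. Minimal: {B}⁺ = {B}; {A}⁺ = {A} — none reach the full schema.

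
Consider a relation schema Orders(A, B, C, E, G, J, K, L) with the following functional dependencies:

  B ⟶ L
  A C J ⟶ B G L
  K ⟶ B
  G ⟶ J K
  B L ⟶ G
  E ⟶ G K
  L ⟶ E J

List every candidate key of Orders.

{A, B, C}, {A, C, E}, {A, C, G}, {A, C, J}, {A, C, K}, {A, C, L}

Attributes A, C never appear on any right-hand side, so every candidate key must contain {A, C}.
{A, C}⁺ = {A, C}, which is not all of the schema, so we must add further attributes.
{A, B, C}⁺: B→L adds L; BL→G adds G; L→EJ adds E, J; G→JK adds K → {A, B, C, E, G, J, K, L}. Minimal: {B, C}⁺ = {B, C, E, G, J, K, L}; {A, C}⁺ = {A, C}; {A, B}⁺ = {A, B, E, G, J, K, L} — none reach the full schema.
{A, C, E}⁺: E→GK adds G, K; K→B adds B; G→JK adds J; B→L adds L → {A, B, C, E, G, J, K, L}. Minimal: {C, E}⁺ = {B, C, E, G, J, K, L}; {A, E}⁺ = {A, B, E, G, J, K, L}; {A, C}⁺ = {A, C} — none reach the full schema.
{A, C, G}⁺: G→JK adds J, K; ACJ→BGL adds B, L; L→EJ adds E → {A, B, C, E, G, J, K, L}. Minimal: {C, G}⁺ = {B, C, E, G, J, K, L}; {A, G}⁺ = {A, B, E, G, J, K, L}; {A, C}⁺ = {A, C} — none reach the full schema.
{A, C, J}⁺: ACJ→BGL adds B, G, L; G→JK adds K; L→EJ adds E → {A, B, C, E, G, J, K, L}. Minimal: {C, J}⁺ = {C, J}; {A, J}⁺ = {A, J}; {A, C}⁺ = {A, C} — none reach the full schema.
{A, C, K}⁺: K→B adds B; B→L adds L; BL→G adds G; L→EJ adds E, J → {A, B, C, E, G, J, K, L}. Minimal: {C, K}⁺ = {B, C, E, G, J, K, L}; {A, K}⁺ = {A, B, E, G, J, K, L}; {A, C}⁺ = {A, C} — none reach the full schema.
{A, C, L}⁺: L→EJ adds E, J; ACJ→BGL adds B, G; G→JK adds K → {A, B, C, E, G, J, K, L}. Minimal: {C, L}⁺ = {B, C, E, G, J, K, L}; {A, L}⁺ = {A, B, E, G, J, K, L}; {A, C}⁺ = {A, C} — none reach the full schema.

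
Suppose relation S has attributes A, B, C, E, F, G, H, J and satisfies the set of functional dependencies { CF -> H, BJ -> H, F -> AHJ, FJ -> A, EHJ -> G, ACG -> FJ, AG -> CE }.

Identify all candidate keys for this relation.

Attribute B never appears on the right-hand side of any dependency, so B must belong to every candidate key.
{B}⁺ = {B}, which is not all of the schema, so we must add further attributes.
{A, B, G}⁺: AG→CE adds C, E; ACG→FJ adds F, J; CF→H adds H → {A, B, C, E, F, G, H, J}. Minimal: {B, G}⁺ = {B, G}; {A, G}⁺ = {A, C, E, F, G, H, J}; {A, B}⁺ = {A, B} — none reach the full schema.
{B, E, F}⁺: F→AHJ adds A, H, J; EHJ→G adds G; AG→CE adds C → {A, B, C, E, F, G, H, J}. Minimal: {E, F}⁺ = {A, C, E, F, G, H, J}; {B, F}⁺ = {A, B, F, H, J}; {B, E}⁺ = {B, E} — none reach the full schema.
{B, F, G}⁺: F→AHJ adds A, H, J; AG→CE adds C, E → {A, B, C, E, F, G, H, J}. Minimal: {F, G}⁺ = {A, C, E, F, G, H, J}; {B, G}⁺ = {B, G}; {B, F}⁺ = {A, B, F, H, J} — none reach the full schema.
{A, B, E, J}⁺: BJ→H adds H; EHJ→G adds G; AG→CE adds C; ACG→FJ adds F → {A, B, C, E, F, G, H, J}. Minimal: {B, E, J}⁺ = {B, E, G, H, J}; {A, E, J}⁺ = {A, E, J}; {A, B, J}⁺ = {A, B, H, J}; … — none reach the full schema.
Any other superkey contains one of these as a subset, so there are no further candidate keys.

{A, B, G}, {B, E, F}, {B, F, G}, {A, B, E, J}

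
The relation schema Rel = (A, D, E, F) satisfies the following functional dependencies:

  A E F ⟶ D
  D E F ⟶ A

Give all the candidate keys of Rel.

{A, E, F}, {D, E, F}

Attributes E, F never appear on any right-hand side, so every candidate key must contain {E, F}.
{E, F}⁺ = {E, F}, which is not all of the schema, so we must add further attributes.
{A, E, F}⁺: AEF→D adds D → {A, D, E, F}. Minimal: {E, F}⁺ = {E, F}; {A, F}⁺ = {A, F}; {A, E}⁺ = {A, E} — none reach the full schema.
{D, E, F}⁺: DEF→A adds A → {A, D, E, F}. Minimal: {E, F}⁺ = {E, F}; {D, F}⁺ = {D, F}; {D, E}⁺ = {D, E} — none reach the full schema.
Any other superkey contains one of these as a subset, so there are no further candidate keys.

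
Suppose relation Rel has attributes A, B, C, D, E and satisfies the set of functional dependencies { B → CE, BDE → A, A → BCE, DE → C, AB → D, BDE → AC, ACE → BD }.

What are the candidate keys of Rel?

{A}⁺: A→BCE adds B, C, E; AB→D adds D → {A, B, C, D, E}.
{B, D}⁺: B→CE adds C, E; BDE→A adds A → {A, B, C, D, E}.

{A}, {B, D}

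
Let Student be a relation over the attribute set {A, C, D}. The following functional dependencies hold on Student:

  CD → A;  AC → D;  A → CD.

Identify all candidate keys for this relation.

{A}⁺: A→CD adds C, D → {A, C, D}.
{C, D}⁺: CD→A adds A → {A, C, D}. Minimal: {D}⁺ = {D}; {C}⁺ = {C} — none reach the full schema.

(A), (C, D)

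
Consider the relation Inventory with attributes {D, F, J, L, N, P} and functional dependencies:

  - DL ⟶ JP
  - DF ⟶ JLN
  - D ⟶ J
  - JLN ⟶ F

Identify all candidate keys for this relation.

Attribute D never appears on the right-hand side of any dependency, so D must belong to every candidate key.
{D}⁺ = {D, J}, which is not all of the schema, so we must add further attributes.
{D, F}⁺: DF→JLN adds J, L, N; DL→JP adds P → {D, F, J, L, N, P}. Minimal: {F}⁺ = {F}; {D}⁺ = {D, J} — none reach the full schema.
{D, L, N}⁺: DL→JP adds J, P; JLN→F adds F → {D, F, J, L, N, P}. Minimal: {L, N}⁺ = {L, N}; {D, N}⁺ = {D, J, N}; {D, L}⁺ = {D, J, L, P} — none reach the full schema.

{D, F}, {D, L, N}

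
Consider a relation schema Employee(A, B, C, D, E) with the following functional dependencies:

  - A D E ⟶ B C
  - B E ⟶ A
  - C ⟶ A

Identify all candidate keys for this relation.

Attributes D, E never appear on any right-hand side, so every candidate key must contain {D, E}.
{D, E}⁺ = {D, E}, which is not all of the schema, so we must add further attributes.
{A, D, E}⁺: ADE→BC adds B, C → {A, B, C, D, E}.
{B, D, E}⁺: BE→A adds A; ADE→BC adds C → {A, B, C, D, E}.
{C, D, E}⁺: C→A adds A; ADE→BC adds B → {A, B, C, D, E}.

{A, D, E}; {B, D, E}; {C, D, E}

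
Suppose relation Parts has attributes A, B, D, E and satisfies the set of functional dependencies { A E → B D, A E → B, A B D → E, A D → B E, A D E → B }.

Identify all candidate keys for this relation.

AD, AE

Attribute A never appears on the right-hand side of any dependency, so A must belong to every candidate key.
{A}⁺ = {A}, which is not all of the schema, so we must add further attributes.
{A, D}⁺: AD→BE adds B, E → {A, B, D, E}. Minimal: {D}⁺ = {D}; {A}⁺ = {A} — none reach the full schema.
{A, E}⁺: AE→BD adds B, D → {A, B, D, E}. Minimal: {E}⁺ = {E}; {A}⁺ = {A} — none reach the full schema.
Any other superkey contains one of these as a subset, so there are no further candidate keys.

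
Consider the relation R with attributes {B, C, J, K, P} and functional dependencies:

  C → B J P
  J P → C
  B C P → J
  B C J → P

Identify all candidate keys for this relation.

{C, K}; {J, K, P}

Attribute K never appears on the right-hand side of any dependency, so K must belong to every candidate key.
{K}⁺ = {K}, which is not all of the schema, so we must add further attributes.
{C, K}⁺: C→BJP adds B, J, P → {B, C, J, K, P}.
{J, K, P}⁺: JP→C adds C; C→BJP adds B → {B, C, J, K, P}.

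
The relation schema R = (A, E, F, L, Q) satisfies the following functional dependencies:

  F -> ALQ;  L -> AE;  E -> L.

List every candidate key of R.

{F}

Attribute F never appears on the right-hand side of any dependency, so F must belong to every candidate key.
{F}⁺ = {A, E, F, L, Q}, which is all of the schema, so {F} is the only candidate key.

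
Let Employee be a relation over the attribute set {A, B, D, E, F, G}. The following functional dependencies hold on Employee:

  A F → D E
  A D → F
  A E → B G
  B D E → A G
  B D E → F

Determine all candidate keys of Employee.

{A, D}⁺: AD→F adds F; AF→DE adds E; AE→BG adds B, G → {A, B, D, E, F, G}. Minimal: {D}⁺ = {D}; {A}⁺ = {A} — none reach the full schema.
{A, F}⁺: AF→DE adds D, E; AE→BG adds B, G → {A, B, D, E, F, G}. Minimal: {F}⁺ = {F}; {A}⁺ = {A} — none reach the full schema.
{B, D, E}⁺: BDE→AG adds A, G; BDE→F adds F → {A, B, D, E, F, G}. Minimal: {D, E}⁺ = {D, E}; {B, E}⁺ = {B, E}; {B, D}⁺ = {B, D} — none reach the full schema.
Any other superkey contains one of these as a subset, so there are no further candidate keys.

{A, D}; {A, F}; {B, D, E}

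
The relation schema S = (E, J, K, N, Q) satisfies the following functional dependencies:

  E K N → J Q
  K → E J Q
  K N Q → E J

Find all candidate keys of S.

(K, N)

Attributes K, N never appear on any right-hand side, so every candidate key must contain {K, N}.
{K, N}⁺ = {E, J, K, N, Q}, which is all of the schema, so {K, N} is the only candidate key.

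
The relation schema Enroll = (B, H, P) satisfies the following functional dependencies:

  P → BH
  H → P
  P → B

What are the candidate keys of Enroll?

{H}; {P}

{H}⁺: H→P adds P; P→B adds B → {B, H, P}.
{P}⁺: P→BH adds B, H → {B, H, P}.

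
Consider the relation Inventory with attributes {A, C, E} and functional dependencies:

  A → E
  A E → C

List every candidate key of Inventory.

(A)

Attribute A never appears on the right-hand side of any dependency, so A must belong to every candidate key.
{A}⁺ = {A, C, E}, which is all of the schema, so {A} is the only candidate key.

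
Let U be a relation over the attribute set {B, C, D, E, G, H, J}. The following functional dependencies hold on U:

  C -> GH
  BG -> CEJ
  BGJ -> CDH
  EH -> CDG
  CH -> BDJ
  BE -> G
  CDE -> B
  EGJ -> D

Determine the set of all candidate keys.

{C}, {B, E}, {B, G}, {E, H}

{C}⁺: C→GH adds G, H; CH→BDJ adds B, D, J; BG→CEJ adds E → {B, C, D, E, G, H, J}.
{B, E}⁺: BE→G adds G; BG→CEJ adds C, J; BGJ→CDH adds D, H → {B, C, D, E, G, H, J}. Minimal: {E}⁺ = {E}; {B}⁺ = {B} — none reach the full schema.
{B, G}⁺: BG→CEJ adds C, E, J; BGJ→CDH adds D, H → {B, C, D, E, G, H, J}. Minimal: {G}⁺ = {G}; {B}⁺ = {B} — none reach the full schema.
{E, H}⁺: EH→CDG adds C, D, G; CH→BDJ adds B, J → {B, C, D, E, G, H, J}. Minimal: {H}⁺ = {H}; {E}⁺ = {E} — none reach the full schema.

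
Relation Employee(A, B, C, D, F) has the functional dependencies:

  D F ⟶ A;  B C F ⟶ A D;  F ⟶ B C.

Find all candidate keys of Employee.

Attribute F never appears on the right-hand side of any dependency, so F must belong to every candidate key.
{F}⁺ = {A, B, C, D, F}, which is all of the schema, so {F} is the only candidate key.

{F}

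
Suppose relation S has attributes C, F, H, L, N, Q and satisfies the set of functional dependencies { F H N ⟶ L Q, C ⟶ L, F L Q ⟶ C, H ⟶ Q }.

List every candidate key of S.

{F, H, N}

Attributes F, H, N never appear on any right-hand side, so every candidate key must contain {F, H, N}.
{F, H, N}⁺ = {C, F, H, L, N, Q}, which is all of the schema, so {F, H, N} is the only candidate key.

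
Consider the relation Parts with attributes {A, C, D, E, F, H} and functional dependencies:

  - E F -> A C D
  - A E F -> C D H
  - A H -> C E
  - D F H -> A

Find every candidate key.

Attribute F never appears on the right-hand side of any dependency, so F must belong to every candidate key.
{F}⁺ = {F}, which is not all of the schema, so we must add further attributes.
{E, F}⁺: EF→ACD adds A, C, D; AEF→CDH adds H → {A, C, D, E, F, H}. Minimal: {F}⁺ = {F}; {E}⁺ = {E} — none reach the full schema.
{A, F, H}⁺: AH→CE adds C, E; EF→ACD adds D → {A, C, D, E, F, H}. Minimal: {F, H}⁺ = {F, H}; {A, H}⁺ = {A, C, E, H}; {A, F}⁺ = {A, F} — none reach the full schema.
{D, F, H}⁺: DFH→A adds A; AH→CE adds C, E → {A, C, D, E, F, H}. Minimal: {F, H}⁺ = {F, H}; {D, H}⁺ = {D, H}; {D, F}⁺ = {D, F} — none reach the full schema.
Any other superkey contains one of these as a subset, so there are no further candidate keys.

EF; AFH; DFH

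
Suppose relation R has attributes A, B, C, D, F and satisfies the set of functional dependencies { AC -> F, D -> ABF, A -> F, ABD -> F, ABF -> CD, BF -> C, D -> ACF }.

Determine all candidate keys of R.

{D}; {A, B}

{D}⁺: D→ABF adds A, B, F; ABF→CD adds C → {A, B, C, D, F}.
{A, B}⁺: A→F adds F; ABF→CD adds C, D → {A, B, C, D, F}. Minimal: {B}⁺ = {B}; {A}⁺ = {A, F} — none reach the full schema.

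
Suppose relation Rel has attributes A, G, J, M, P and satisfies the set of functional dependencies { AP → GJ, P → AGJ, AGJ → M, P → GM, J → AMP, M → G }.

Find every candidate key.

{J}⁺: J→AMP adds A, M, P; M→G adds G → {A, G, J, M, P}.
{P}⁺: P→AGJ adds A, G, J; AGJ→M adds M → {A, G, J, M, P}.

{J}; {P}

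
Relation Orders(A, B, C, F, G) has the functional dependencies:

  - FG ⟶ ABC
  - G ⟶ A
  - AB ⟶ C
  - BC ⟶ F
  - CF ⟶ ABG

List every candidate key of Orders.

AB; BC; BG; CF; FG

{A, B}⁺: AB→C adds C; BC→F adds F; CF→ABG adds G → {A, B, C, F, G}. Minimal: {B}⁺ = {B}; {A}⁺ = {A} — none reach the full schema.
{B, C}⁺: BC→F adds F; CF→ABG adds A, G → {A, B, C, F, G}. Minimal: {C}⁺ = {C}; {B}⁺ = {B} — none reach the full schema.
{B, G}⁺: G→A adds A; AB→C adds C; BC→F adds F → {A, B, C, F, G}. Minimal: {G}⁺ = {A, G}; {B}⁺ = {B} — none reach the full schema.
{C, F}⁺: CF→ABG adds A, B, G → {A, B, C, F, G}. Minimal: {F}⁺ = {F}; {C}⁺ = {C} — none reach the full schema.
{F, G}⁺: FG→ABC adds A, B, C → {A, B, C, F, G}. Minimal: {G}⁺ = {A, G}; {F}⁺ = {F} — none reach the full schema.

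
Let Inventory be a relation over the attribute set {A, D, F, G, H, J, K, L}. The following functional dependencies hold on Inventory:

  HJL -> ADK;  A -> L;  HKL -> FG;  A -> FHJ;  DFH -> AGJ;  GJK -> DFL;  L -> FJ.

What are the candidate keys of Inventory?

(A), (H, L), (D, F, H), (G, H, J, K)

{A}⁺: A→L adds L; A→FHJ adds F, H, J; HJL→ADK adds D, K; HKL→FG adds G → {A, D, F, G, H, J, K, L}.
{H, L}⁺: L→FJ adds F, J; HJL→ADK adds A, D, K; HKL→FG adds G → {A, D, F, G, H, J, K, L}.
{D, F, H}⁺: DFH→AGJ adds A, G, J; A→L adds L; HJL→ADK adds K → {A, D, F, G, H, J, K, L}.
{G, H, J, K}⁺: GJK→DFL adds D, F, L; HJL→ADK adds A → {A, D, F, G, H, J, K, L}.
Any other superkey contains one of these as a subset, so there are no further candidate keys.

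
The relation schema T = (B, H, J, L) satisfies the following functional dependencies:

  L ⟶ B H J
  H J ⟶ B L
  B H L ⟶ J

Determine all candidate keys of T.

{L}⁺: L→BHJ adds B, H, J → {B, H, J, L}.
{H, J}⁺: HJ→BL adds B, L → {B, H, J, L}. Minimal: {J}⁺ = {J}; {H}⁺ = {H} — none reach the full schema.

{L}, {H, J}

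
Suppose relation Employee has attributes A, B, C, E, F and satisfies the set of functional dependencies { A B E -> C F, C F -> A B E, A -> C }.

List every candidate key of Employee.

{A, F}, {C, F}, {A, B, E}

{A, F}⁺: A→C adds C; CF→ABE adds B, E → {A, B, C, E, F}. Minimal: {F}⁺ = {F}; {A}⁺ = {A, C} — none reach the full schema.
{C, F}⁺: CF→ABE adds A, B, E → {A, B, C, E, F}. Minimal: {F}⁺ = {F}; {C}⁺ = {C} — none reach the full schema.
{A, B, E}⁺: ABE→CF adds C, F → {A, B, C, E, F}. Minimal: {B, E}⁺ = {B, E}; {A, E}⁺ = {A, C, E}; {A, B}⁺ = {A, B, C} — none reach the full schema.
Any other superkey contains one of these as a subset, so there are no further candidate keys.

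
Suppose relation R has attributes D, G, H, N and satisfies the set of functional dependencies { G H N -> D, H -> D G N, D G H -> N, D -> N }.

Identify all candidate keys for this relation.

Attribute H never appears on the right-hand side of any dependency, so H must belong to every candidate key.
{H}⁺ = {D, G, H, N}, which is all of the schema, so {H} is the only candidate key.

{H}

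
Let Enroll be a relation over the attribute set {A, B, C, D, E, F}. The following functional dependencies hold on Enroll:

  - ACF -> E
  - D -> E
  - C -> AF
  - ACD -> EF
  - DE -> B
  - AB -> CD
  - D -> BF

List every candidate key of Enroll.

AB; AD; BC; CD

{A, B}⁺: AB→CD adds C, D; D→BF adds F; ACF→E adds E → {A, B, C, D, E, F}. Minimal: {B}⁺ = {B}; {A}⁺ = {A} — none reach the full schema.
{A, D}⁺: D→E adds E; DE→B adds B; AB→CD adds C; D→BF adds F → {A, B, C, D, E, F}. Minimal: {D}⁺ = {B, D, E, F}; {A}⁺ = {A} — none reach the full schema.
{B, C}⁺: C→AF adds A, F; AB→CD adds D; ACF→E adds E → {A, B, C, D, E, F}. Minimal: {C}⁺ = {A, C, E, F}; {B}⁺ = {B} — none reach the full schema.
{C, D}⁺: D→E adds E; C→AF adds A, F; DE→B adds B → {A, B, C, D, E, F}. Minimal: {D}⁺ = {B, D, E, F}; {C}⁺ = {A, C, E, F} — none reach the full schema.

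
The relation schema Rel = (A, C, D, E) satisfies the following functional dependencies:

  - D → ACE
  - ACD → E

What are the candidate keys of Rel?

Attribute D never appears on the right-hand side of any dependency, so D must belong to every candidate key.
{D}⁺ = {A, C, D, E}, which is all of the schema, so {D} is the only candidate key.

{D}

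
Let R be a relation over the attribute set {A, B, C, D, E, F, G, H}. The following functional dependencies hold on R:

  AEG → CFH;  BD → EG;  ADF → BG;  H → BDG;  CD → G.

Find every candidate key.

{A, H}; {A, B, D}; {A, D, F}; {A, E, G}; {A, C, D, E}

Attribute A never appears on the right-hand side of any dependency, so A must belong to every candidate key.
{A}⁺ = {A}, which is not all of the schema, so we must add further attributes.
{A, H}⁺: H→BDG adds B, D, G; BD→EG adds E; AEG→CFH adds C, F → {A, B, C, D, E, F, G, H}. Minimal: {H}⁺ = {B, D, E, G, H}; {A}⁺ = {A} — none reach the full schema.
{A, B, D}⁺: BD→EG adds E, G; AEG→CFH adds C, F, H → {A, B, C, D, E, F, G, H}. Minimal: {B, D}⁺ = {B, D, E, G}; {A, D}⁺ = {A, D}; {A, B}⁺ = {A, B} — none reach the full schema.
{A, D, F}⁺: ADF→BG adds B, G; BD→EG adds E; AEG→CFH adds C, H → {A, B, C, D, E, F, G, H}. Minimal: {D, F}⁺ = {D, F}; {A, F}⁺ = {A, F}; {A, D}⁺ = {A, D} — none reach the full schema.
{A, E, G}⁺: AEG→CFH adds C, F, H; H→BDG adds B, D → {A, B, C, D, E, F, G, H}. Minimal: {E, G}⁺ = {E, G}; {A, G}⁺ = {A, G}; {A, E}⁺ = {A, E} — none reach the full schema.
{A, C, D, E}⁺: CD→G adds G; AEG→CFH adds F, H; ADF→BG adds B → {A, B, C, D, E, F, G, H}. Minimal: {C, D, E}⁺ = {C, D, E, G}; {A, D, E}⁺ = {A, D, E}; {A, C, E}⁺ = {A, C, E}; … — none reach the full schema.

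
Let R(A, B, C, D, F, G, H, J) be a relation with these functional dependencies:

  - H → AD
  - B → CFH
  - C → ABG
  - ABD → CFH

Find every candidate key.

Attribute J never appears on the right-hand side of any dependency, so J must belong to every candidate key.
{J}⁺ = {J}, which is not all of the schema, so we must add further attributes.
{B, J}⁺: B→CFH adds C, F, H; C→ABG adds A, G; H→AD adds D → {A, B, C, D, F, G, H, J}. Minimal: {J}⁺ = {J}; {B}⁺ = {A, B, C, D, F, G, H} — none reach the full schema.
{C, J}⁺: C→ABG adds A, B, G; B→CFH adds F, H; H→AD adds D → {A, B, C, D, F, G, H, J}. Minimal: {J}⁺ = {J}; {C}⁺ = {A, B, C, D, F, G, H} — none reach the full schema.

{B, J}; {C, J}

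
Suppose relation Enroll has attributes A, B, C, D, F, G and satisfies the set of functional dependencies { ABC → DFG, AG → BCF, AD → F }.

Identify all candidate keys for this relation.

{A, G}, {A, B, C}

{A, G}⁺: AG→BCF adds B, C, F; ABC→DFG adds D → {A, B, C, D, F, G}.
{A, B, C}⁺: ABC→DFG adds D, F, G → {A, B, C, D, F, G}.
Any other superkey contains one of these as a subset, so there are no further candidate keys.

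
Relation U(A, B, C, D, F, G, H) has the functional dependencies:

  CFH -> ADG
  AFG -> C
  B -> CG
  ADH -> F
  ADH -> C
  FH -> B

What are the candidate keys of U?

Attribute H never appears on the right-hand side of any dependency, so H must belong to every candidate key.
{H}⁺ = {H}, which is not all of the schema, so we must add further attributes.
{F, H}⁺: FH→B adds B; B→CG adds C, G; CFH→ADG adds A, D → {A, B, C, D, F, G, H}. Minimal: {H}⁺ = {H}; {F}⁺ = {F} — none reach the full schema.
{A, D, H}⁺: ADH→F adds F; ADH→C adds C; FH→B adds B; CFH→ADG adds G → {A, B, C, D, F, G, H}. Minimal: {D, H}⁺ = {D, H}; {A, H}⁺ = {A, H}; {A, D}⁺ = {A, D} — none reach the full schema.

(F, H), (A, D, H)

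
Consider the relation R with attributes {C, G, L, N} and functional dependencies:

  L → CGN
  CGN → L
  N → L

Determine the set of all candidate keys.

{L}⁺: L→CGN adds C, G, N → {C, G, L, N}.
{N}⁺: N→L adds L; L→CGN adds C, G → {C, G, L, N}.
Any other superkey contains one of these as a subset, so there are no further candidate keys.

{L}; {N}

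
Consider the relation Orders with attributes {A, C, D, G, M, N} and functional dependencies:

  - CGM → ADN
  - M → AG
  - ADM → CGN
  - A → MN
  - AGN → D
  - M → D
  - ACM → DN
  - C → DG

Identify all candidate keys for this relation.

{A}⁺: A→MN adds M, N; M→D adds D; M→AG adds G; ADM→CGN adds C → {A, C, D, G, M, N}.
{M}⁺: M→AG adds A, G; A→MN adds N; AGN→D adds D; ADM→CGN adds C → {A, C, D, G, M, N}.

A; M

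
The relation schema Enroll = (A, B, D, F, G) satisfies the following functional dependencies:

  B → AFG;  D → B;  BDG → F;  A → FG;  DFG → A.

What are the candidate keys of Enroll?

{D}

Attribute D never appears on the right-hand side of any dependency, so D must belong to every candidate key.
{D}⁺ = {A, B, D, F, G}, which is all of the schema, so {D} is the only candidate key.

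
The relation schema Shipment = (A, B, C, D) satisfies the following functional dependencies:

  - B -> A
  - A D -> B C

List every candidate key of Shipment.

{A, D}; {B, D}

{A, D}⁺: AD→BC adds B, C → {A, B, C, D}.
{B, D}⁺: B→A adds A; AD→BC adds C → {A, B, C, D}.
Any other superkey contains one of these as a subset, so there are no further candidate keys.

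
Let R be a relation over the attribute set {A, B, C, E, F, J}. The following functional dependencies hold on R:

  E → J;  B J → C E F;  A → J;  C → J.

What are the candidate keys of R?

(A, B)

Attributes A, B never appear on any right-hand side, so every candidate key must contain {A, B}.
{A, B}⁺ = {A, B, C, E, F, J}, which is all of the schema, so {A, B} is the only candidate key.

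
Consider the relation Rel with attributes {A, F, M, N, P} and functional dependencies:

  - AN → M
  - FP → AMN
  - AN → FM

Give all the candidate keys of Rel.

(F, P), (A, N, P)

Attribute P never appears on the right-hand side of any dependency, so P must belong to every candidate key.
{P}⁺ = {P}, which is not all of the schema, so we must add further attributes.
{F, P}⁺: FP→AMN adds A, M, N → {A, F, M, N, P}.
{A, N, P}⁺: AN→M adds M; AN→FM adds F → {A, F, M, N, P}.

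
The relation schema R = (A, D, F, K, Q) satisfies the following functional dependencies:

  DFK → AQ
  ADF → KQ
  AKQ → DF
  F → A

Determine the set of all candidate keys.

{D, F}⁺: F→A adds A; ADF→KQ adds K, Q → {A, D, F, K, Q}.
{A, K, Q}⁺: AKQ→DF adds D, F → {A, D, F, K, Q}.
{F, K, Q}⁺: F→A adds A; AKQ→DF adds D → {A, D, F, K, Q}.

{D, F}; {A, K, Q}; {F, K, Q}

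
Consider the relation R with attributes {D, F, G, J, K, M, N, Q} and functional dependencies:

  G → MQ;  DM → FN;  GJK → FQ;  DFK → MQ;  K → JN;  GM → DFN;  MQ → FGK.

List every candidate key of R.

{G}⁺: G→MQ adds M, Q; GM→DFN adds D, F, N; MQ→FGK adds K; K→JN adds J → {D, F, G, J, K, M, N, Q}.
{M, Q}⁺: MQ→FGK adds F, G, K; K→JN adds J, N; GM→DFN adds D → {D, F, G, J, K, M, N, Q}.
{D, F, K}⁺: DFK→MQ adds M, Q; K→JN adds J, N; MQ→FGK adds G → {D, F, G, J, K, M, N, Q}.
{D, K, M}⁺: DM→FN adds F, N; DFK→MQ adds Q; K→JN adds J; MQ→FGK adds G → {D, F, G, J, K, M, N, Q}.
Any other superkey contains one of these as a subset, so there are no further candidate keys.

(G); (M, Q); (D, F, K); (D, K, M)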